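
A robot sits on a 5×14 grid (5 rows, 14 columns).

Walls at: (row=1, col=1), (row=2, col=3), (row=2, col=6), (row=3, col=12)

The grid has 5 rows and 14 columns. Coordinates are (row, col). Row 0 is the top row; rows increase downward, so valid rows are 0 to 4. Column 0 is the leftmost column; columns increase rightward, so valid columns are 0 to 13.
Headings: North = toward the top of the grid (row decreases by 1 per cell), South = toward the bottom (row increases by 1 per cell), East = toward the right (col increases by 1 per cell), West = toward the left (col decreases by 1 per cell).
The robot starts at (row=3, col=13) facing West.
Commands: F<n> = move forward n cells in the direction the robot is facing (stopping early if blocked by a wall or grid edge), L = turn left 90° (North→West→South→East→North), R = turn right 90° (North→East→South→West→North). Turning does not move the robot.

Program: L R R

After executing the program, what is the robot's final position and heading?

Start: (row=3, col=13), facing West
  L: turn left, now facing South
  R: turn right, now facing West
  R: turn right, now facing North
Final: (row=3, col=13), facing North

Answer: Final position: (row=3, col=13), facing North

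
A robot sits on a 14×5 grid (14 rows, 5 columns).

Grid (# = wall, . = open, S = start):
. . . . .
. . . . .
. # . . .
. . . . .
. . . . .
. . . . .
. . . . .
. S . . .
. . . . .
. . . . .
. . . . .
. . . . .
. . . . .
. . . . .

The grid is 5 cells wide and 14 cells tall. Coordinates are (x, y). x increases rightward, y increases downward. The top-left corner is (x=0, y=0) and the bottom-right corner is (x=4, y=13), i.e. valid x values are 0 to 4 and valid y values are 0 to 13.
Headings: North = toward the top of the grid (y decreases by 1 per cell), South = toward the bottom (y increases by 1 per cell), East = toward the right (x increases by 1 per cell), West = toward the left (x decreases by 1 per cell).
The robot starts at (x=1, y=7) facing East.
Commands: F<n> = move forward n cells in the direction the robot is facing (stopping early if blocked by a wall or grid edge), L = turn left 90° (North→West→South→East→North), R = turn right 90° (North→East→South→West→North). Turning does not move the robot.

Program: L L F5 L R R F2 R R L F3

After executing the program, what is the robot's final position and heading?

Answer: Final position: (x=3, y=5), facing East

Derivation:
Start: (x=1, y=7), facing East
  L: turn left, now facing North
  L: turn left, now facing West
  F5: move forward 1/5 (blocked), now at (x=0, y=7)
  L: turn left, now facing South
  R: turn right, now facing West
  R: turn right, now facing North
  F2: move forward 2, now at (x=0, y=5)
  R: turn right, now facing East
  R: turn right, now facing South
  L: turn left, now facing East
  F3: move forward 3, now at (x=3, y=5)
Final: (x=3, y=5), facing East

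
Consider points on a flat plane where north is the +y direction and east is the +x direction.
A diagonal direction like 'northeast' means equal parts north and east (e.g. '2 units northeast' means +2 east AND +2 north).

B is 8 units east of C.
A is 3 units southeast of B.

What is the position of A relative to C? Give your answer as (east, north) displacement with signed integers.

Place C at the origin (east=0, north=0).
  B is 8 units east of C: delta (east=+8, north=+0); B at (east=8, north=0).
  A is 3 units southeast of B: delta (east=+3, north=-3); A at (east=11, north=-3).
Therefore A relative to C: (east=11, north=-3).

Answer: A is at (east=11, north=-3) relative to C.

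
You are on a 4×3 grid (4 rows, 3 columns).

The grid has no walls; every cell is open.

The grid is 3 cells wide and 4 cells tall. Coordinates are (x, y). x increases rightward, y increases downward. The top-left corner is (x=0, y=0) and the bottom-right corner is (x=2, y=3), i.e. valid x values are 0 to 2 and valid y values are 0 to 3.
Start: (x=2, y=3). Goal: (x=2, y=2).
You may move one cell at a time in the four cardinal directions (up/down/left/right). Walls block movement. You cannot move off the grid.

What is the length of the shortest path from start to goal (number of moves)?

BFS from (x=2, y=3) until reaching (x=2, y=2):
  Distance 0: (x=2, y=3)
  Distance 1: (x=2, y=2), (x=1, y=3)  <- goal reached here
One shortest path (1 moves): (x=2, y=3) -> (x=2, y=2)

Answer: Shortest path length: 1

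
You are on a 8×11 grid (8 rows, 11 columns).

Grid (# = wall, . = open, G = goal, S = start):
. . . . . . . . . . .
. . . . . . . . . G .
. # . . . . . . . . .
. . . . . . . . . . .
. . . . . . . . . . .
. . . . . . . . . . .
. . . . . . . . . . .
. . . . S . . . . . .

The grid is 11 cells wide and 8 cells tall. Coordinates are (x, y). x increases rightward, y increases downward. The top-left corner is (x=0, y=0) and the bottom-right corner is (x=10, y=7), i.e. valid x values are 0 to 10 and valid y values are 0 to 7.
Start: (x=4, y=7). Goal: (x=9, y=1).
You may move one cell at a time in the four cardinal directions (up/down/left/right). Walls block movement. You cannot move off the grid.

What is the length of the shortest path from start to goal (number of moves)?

BFS from (x=4, y=7) until reaching (x=9, y=1):
  Distance 0: (x=4, y=7)
  Distance 1: (x=4, y=6), (x=3, y=7), (x=5, y=7)
  Distance 2: (x=4, y=5), (x=3, y=6), (x=5, y=6), (x=2, y=7), (x=6, y=7)
  Distance 3: (x=4, y=4), (x=3, y=5), (x=5, y=5), (x=2, y=6), (x=6, y=6), (x=1, y=7), (x=7, y=7)
  Distance 4: (x=4, y=3), (x=3, y=4), (x=5, y=4), (x=2, y=5), (x=6, y=5), (x=1, y=6), (x=7, y=6), (x=0, y=7), (x=8, y=7)
  Distance 5: (x=4, y=2), (x=3, y=3), (x=5, y=3), (x=2, y=4), (x=6, y=4), (x=1, y=5), (x=7, y=5), (x=0, y=6), (x=8, y=6), (x=9, y=7)
  Distance 6: (x=4, y=1), (x=3, y=2), (x=5, y=2), (x=2, y=3), (x=6, y=3), (x=1, y=4), (x=7, y=4), (x=0, y=5), (x=8, y=5), (x=9, y=6), (x=10, y=7)
  Distance 7: (x=4, y=0), (x=3, y=1), (x=5, y=1), (x=2, y=2), (x=6, y=2), (x=1, y=3), (x=7, y=3), (x=0, y=4), (x=8, y=4), (x=9, y=5), (x=10, y=6)
  Distance 8: (x=3, y=0), (x=5, y=0), (x=2, y=1), (x=6, y=1), (x=7, y=2), (x=0, y=3), (x=8, y=3), (x=9, y=4), (x=10, y=5)
  Distance 9: (x=2, y=0), (x=6, y=0), (x=1, y=1), (x=7, y=1), (x=0, y=2), (x=8, y=2), (x=9, y=3), (x=10, y=4)
  Distance 10: (x=1, y=0), (x=7, y=0), (x=0, y=1), (x=8, y=1), (x=9, y=2), (x=10, y=3)
  Distance 11: (x=0, y=0), (x=8, y=0), (x=9, y=1), (x=10, y=2)  <- goal reached here
One shortest path (11 moves): (x=4, y=7) -> (x=5, y=7) -> (x=6, y=7) -> (x=7, y=7) -> (x=8, y=7) -> (x=9, y=7) -> (x=9, y=6) -> (x=9, y=5) -> (x=9, y=4) -> (x=9, y=3) -> (x=9, y=2) -> (x=9, y=1)

Answer: Shortest path length: 11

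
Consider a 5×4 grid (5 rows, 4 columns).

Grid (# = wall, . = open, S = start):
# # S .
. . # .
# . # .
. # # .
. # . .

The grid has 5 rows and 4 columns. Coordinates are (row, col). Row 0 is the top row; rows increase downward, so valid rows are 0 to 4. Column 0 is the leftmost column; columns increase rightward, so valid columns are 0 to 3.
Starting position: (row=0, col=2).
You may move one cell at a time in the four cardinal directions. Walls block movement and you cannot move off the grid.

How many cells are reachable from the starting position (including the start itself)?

Answer: Reachable cells: 7

Derivation:
BFS flood-fill from (row=0, col=2):
  Distance 0: (row=0, col=2)
  Distance 1: (row=0, col=3)
  Distance 2: (row=1, col=3)
  Distance 3: (row=2, col=3)
  Distance 4: (row=3, col=3)
  Distance 5: (row=4, col=3)
  Distance 6: (row=4, col=2)
Total reachable: 7 (grid has 12 open cells total)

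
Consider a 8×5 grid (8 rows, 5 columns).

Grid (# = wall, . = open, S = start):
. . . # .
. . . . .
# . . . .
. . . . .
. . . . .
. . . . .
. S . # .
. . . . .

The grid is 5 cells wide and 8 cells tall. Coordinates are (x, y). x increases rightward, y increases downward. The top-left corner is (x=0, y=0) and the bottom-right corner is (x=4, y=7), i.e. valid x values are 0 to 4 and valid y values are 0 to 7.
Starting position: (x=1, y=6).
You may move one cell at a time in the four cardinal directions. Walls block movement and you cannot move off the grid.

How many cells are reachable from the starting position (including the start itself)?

Answer: Reachable cells: 37

Derivation:
BFS flood-fill from (x=1, y=6):
  Distance 0: (x=1, y=6)
  Distance 1: (x=1, y=5), (x=0, y=6), (x=2, y=6), (x=1, y=7)
  Distance 2: (x=1, y=4), (x=0, y=5), (x=2, y=5), (x=0, y=7), (x=2, y=7)
  Distance 3: (x=1, y=3), (x=0, y=4), (x=2, y=4), (x=3, y=5), (x=3, y=7)
  Distance 4: (x=1, y=2), (x=0, y=3), (x=2, y=3), (x=3, y=4), (x=4, y=5), (x=4, y=7)
  Distance 5: (x=1, y=1), (x=2, y=2), (x=3, y=3), (x=4, y=4), (x=4, y=6)
  Distance 6: (x=1, y=0), (x=0, y=1), (x=2, y=1), (x=3, y=2), (x=4, y=3)
  Distance 7: (x=0, y=0), (x=2, y=0), (x=3, y=1), (x=4, y=2)
  Distance 8: (x=4, y=1)
  Distance 9: (x=4, y=0)
Total reachable: 37 (grid has 37 open cells total)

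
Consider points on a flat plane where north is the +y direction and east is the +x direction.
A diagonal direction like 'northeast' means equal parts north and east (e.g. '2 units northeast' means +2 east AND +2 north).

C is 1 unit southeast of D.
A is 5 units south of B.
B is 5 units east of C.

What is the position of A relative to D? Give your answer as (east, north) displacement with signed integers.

Answer: A is at (east=6, north=-6) relative to D.

Derivation:
Place D at the origin (east=0, north=0).
  C is 1 unit southeast of D: delta (east=+1, north=-1); C at (east=1, north=-1).
  B is 5 units east of C: delta (east=+5, north=+0); B at (east=6, north=-1).
  A is 5 units south of B: delta (east=+0, north=-5); A at (east=6, north=-6).
Therefore A relative to D: (east=6, north=-6).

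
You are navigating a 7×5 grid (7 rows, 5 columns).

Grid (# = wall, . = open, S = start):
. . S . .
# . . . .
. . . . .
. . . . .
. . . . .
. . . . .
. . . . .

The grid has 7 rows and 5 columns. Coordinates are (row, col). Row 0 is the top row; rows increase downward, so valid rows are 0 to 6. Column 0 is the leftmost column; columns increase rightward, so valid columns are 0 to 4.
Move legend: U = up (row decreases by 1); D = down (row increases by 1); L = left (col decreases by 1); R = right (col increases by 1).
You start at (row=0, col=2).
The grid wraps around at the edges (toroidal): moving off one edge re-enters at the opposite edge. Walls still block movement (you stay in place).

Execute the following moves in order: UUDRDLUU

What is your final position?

Answer: Final position: (row=5, col=2)

Derivation:
Start: (row=0, col=2)
  U (up): (row=0, col=2) -> (row=6, col=2)
  U (up): (row=6, col=2) -> (row=5, col=2)
  D (down): (row=5, col=2) -> (row=6, col=2)
  R (right): (row=6, col=2) -> (row=6, col=3)
  D (down): (row=6, col=3) -> (row=0, col=3)
  L (left): (row=0, col=3) -> (row=0, col=2)
  U (up): (row=0, col=2) -> (row=6, col=2)
  U (up): (row=6, col=2) -> (row=5, col=2)
Final: (row=5, col=2)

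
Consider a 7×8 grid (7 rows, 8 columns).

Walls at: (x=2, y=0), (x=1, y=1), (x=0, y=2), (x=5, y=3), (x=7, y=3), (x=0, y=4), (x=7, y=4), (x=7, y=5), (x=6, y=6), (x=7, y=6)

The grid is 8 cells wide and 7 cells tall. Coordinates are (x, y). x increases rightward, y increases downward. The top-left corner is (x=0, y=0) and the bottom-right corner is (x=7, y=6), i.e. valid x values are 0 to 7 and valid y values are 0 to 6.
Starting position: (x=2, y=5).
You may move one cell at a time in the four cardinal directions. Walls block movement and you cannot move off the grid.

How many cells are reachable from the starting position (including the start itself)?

BFS flood-fill from (x=2, y=5):
  Distance 0: (x=2, y=5)
  Distance 1: (x=2, y=4), (x=1, y=5), (x=3, y=5), (x=2, y=6)
  Distance 2: (x=2, y=3), (x=1, y=4), (x=3, y=4), (x=0, y=5), (x=4, y=5), (x=1, y=6), (x=3, y=6)
  Distance 3: (x=2, y=2), (x=1, y=3), (x=3, y=3), (x=4, y=4), (x=5, y=5), (x=0, y=6), (x=4, y=6)
  Distance 4: (x=2, y=1), (x=1, y=2), (x=3, y=2), (x=0, y=3), (x=4, y=3), (x=5, y=4), (x=6, y=5), (x=5, y=6)
  Distance 5: (x=3, y=1), (x=4, y=2), (x=6, y=4)
  Distance 6: (x=3, y=0), (x=4, y=1), (x=5, y=2), (x=6, y=3)
  Distance 7: (x=4, y=0), (x=5, y=1), (x=6, y=2)
  Distance 8: (x=5, y=0), (x=6, y=1), (x=7, y=2)
  Distance 9: (x=6, y=0), (x=7, y=1)
  Distance 10: (x=7, y=0)
Total reachable: 43 (grid has 46 open cells total)

Answer: Reachable cells: 43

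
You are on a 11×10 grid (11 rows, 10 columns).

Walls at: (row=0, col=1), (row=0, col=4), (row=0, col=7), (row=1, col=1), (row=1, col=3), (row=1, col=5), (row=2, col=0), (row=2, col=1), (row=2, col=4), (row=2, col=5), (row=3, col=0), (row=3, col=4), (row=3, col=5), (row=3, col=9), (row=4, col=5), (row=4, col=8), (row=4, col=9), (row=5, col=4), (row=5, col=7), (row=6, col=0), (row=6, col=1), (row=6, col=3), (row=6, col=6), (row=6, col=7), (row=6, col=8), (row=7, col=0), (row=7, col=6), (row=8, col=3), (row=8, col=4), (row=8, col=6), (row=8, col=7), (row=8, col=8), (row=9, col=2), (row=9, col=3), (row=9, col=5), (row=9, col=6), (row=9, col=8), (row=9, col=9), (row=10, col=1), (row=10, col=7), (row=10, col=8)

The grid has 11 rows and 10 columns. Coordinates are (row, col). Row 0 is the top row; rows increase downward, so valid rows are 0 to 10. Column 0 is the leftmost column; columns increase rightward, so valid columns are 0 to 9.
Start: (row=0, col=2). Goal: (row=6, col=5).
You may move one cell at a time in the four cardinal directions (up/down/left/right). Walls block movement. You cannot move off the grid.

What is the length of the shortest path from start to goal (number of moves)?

BFS from (row=0, col=2) until reaching (row=6, col=5):
  Distance 0: (row=0, col=2)
  Distance 1: (row=0, col=3), (row=1, col=2)
  Distance 2: (row=2, col=2)
  Distance 3: (row=2, col=3), (row=3, col=2)
  Distance 4: (row=3, col=1), (row=3, col=3), (row=4, col=2)
  Distance 5: (row=4, col=1), (row=4, col=3), (row=5, col=2)
  Distance 6: (row=4, col=0), (row=4, col=4), (row=5, col=1), (row=5, col=3), (row=6, col=2)
  Distance 7: (row=5, col=0), (row=7, col=2)
  Distance 8: (row=7, col=1), (row=7, col=3), (row=8, col=2)
  Distance 9: (row=7, col=4), (row=8, col=1)
  Distance 10: (row=6, col=4), (row=7, col=5), (row=8, col=0), (row=9, col=1)
  Distance 11: (row=6, col=5), (row=8, col=5), (row=9, col=0)  <- goal reached here
One shortest path (11 moves): (row=0, col=2) -> (row=1, col=2) -> (row=2, col=2) -> (row=3, col=2) -> (row=4, col=2) -> (row=5, col=2) -> (row=6, col=2) -> (row=7, col=2) -> (row=7, col=3) -> (row=7, col=4) -> (row=7, col=5) -> (row=6, col=5)

Answer: Shortest path length: 11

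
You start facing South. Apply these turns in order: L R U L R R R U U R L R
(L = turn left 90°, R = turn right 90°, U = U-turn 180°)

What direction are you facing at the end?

Start: South
  L (left (90° counter-clockwise)) -> East
  R (right (90° clockwise)) -> South
  U (U-turn (180°)) -> North
  L (left (90° counter-clockwise)) -> West
  R (right (90° clockwise)) -> North
  R (right (90° clockwise)) -> East
  R (right (90° clockwise)) -> South
  U (U-turn (180°)) -> North
  U (U-turn (180°)) -> South
  R (right (90° clockwise)) -> West
  L (left (90° counter-clockwise)) -> South
  R (right (90° clockwise)) -> West
Final: West

Answer: Final heading: West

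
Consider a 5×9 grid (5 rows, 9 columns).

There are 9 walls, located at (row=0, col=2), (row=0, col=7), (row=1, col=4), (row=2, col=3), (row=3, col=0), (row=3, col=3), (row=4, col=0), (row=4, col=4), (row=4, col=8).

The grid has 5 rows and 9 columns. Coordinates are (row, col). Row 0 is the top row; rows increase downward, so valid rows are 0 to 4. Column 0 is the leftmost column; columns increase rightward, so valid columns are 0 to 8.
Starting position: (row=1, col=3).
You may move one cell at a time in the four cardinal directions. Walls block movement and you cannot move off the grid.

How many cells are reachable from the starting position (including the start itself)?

Answer: Reachable cells: 36

Derivation:
BFS flood-fill from (row=1, col=3):
  Distance 0: (row=1, col=3)
  Distance 1: (row=0, col=3), (row=1, col=2)
  Distance 2: (row=0, col=4), (row=1, col=1), (row=2, col=2)
  Distance 3: (row=0, col=1), (row=0, col=5), (row=1, col=0), (row=2, col=1), (row=3, col=2)
  Distance 4: (row=0, col=0), (row=0, col=6), (row=1, col=5), (row=2, col=0), (row=3, col=1), (row=4, col=2)
  Distance 5: (row=1, col=6), (row=2, col=5), (row=4, col=1), (row=4, col=3)
  Distance 6: (row=1, col=7), (row=2, col=4), (row=2, col=6), (row=3, col=5)
  Distance 7: (row=1, col=8), (row=2, col=7), (row=3, col=4), (row=3, col=6), (row=4, col=5)
  Distance 8: (row=0, col=8), (row=2, col=8), (row=3, col=7), (row=4, col=6)
  Distance 9: (row=3, col=8), (row=4, col=7)
Total reachable: 36 (grid has 36 open cells total)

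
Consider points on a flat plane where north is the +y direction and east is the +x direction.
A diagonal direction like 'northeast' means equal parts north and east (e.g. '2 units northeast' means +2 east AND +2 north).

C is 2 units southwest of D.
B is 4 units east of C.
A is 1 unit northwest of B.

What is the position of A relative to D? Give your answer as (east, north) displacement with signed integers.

Place D at the origin (east=0, north=0).
  C is 2 units southwest of D: delta (east=-2, north=-2); C at (east=-2, north=-2).
  B is 4 units east of C: delta (east=+4, north=+0); B at (east=2, north=-2).
  A is 1 unit northwest of B: delta (east=-1, north=+1); A at (east=1, north=-1).
Therefore A relative to D: (east=1, north=-1).

Answer: A is at (east=1, north=-1) relative to D.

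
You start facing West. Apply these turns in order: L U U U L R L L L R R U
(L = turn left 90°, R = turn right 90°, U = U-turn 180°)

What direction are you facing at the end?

Start: West
  L (left (90° counter-clockwise)) -> South
  U (U-turn (180°)) -> North
  U (U-turn (180°)) -> South
  U (U-turn (180°)) -> North
  L (left (90° counter-clockwise)) -> West
  R (right (90° clockwise)) -> North
  L (left (90° counter-clockwise)) -> West
  L (left (90° counter-clockwise)) -> South
  L (left (90° counter-clockwise)) -> East
  R (right (90° clockwise)) -> South
  R (right (90° clockwise)) -> West
  U (U-turn (180°)) -> East
Final: East

Answer: Final heading: East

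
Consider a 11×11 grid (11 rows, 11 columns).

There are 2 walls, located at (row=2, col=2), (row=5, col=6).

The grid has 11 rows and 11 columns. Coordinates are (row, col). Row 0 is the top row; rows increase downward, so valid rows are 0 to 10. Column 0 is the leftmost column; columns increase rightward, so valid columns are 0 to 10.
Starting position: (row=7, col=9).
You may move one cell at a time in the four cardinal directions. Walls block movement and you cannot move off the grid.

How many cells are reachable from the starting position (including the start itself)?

Answer: Reachable cells: 119

Derivation:
BFS flood-fill from (row=7, col=9):
  Distance 0: (row=7, col=9)
  Distance 1: (row=6, col=9), (row=7, col=8), (row=7, col=10), (row=8, col=9)
  Distance 2: (row=5, col=9), (row=6, col=8), (row=6, col=10), (row=7, col=7), (row=8, col=8), (row=8, col=10), (row=9, col=9)
  Distance 3: (row=4, col=9), (row=5, col=8), (row=5, col=10), (row=6, col=7), (row=7, col=6), (row=8, col=7), (row=9, col=8), (row=9, col=10), (row=10, col=9)
  Distance 4: (row=3, col=9), (row=4, col=8), (row=4, col=10), (row=5, col=7), (row=6, col=6), (row=7, col=5), (row=8, col=6), (row=9, col=7), (row=10, col=8), (row=10, col=10)
  Distance 5: (row=2, col=9), (row=3, col=8), (row=3, col=10), (row=4, col=7), (row=6, col=5), (row=7, col=4), (row=8, col=5), (row=9, col=6), (row=10, col=7)
  Distance 6: (row=1, col=9), (row=2, col=8), (row=2, col=10), (row=3, col=7), (row=4, col=6), (row=5, col=5), (row=6, col=4), (row=7, col=3), (row=8, col=4), (row=9, col=5), (row=10, col=6)
  Distance 7: (row=0, col=9), (row=1, col=8), (row=1, col=10), (row=2, col=7), (row=3, col=6), (row=4, col=5), (row=5, col=4), (row=6, col=3), (row=7, col=2), (row=8, col=3), (row=9, col=4), (row=10, col=5)
  Distance 8: (row=0, col=8), (row=0, col=10), (row=1, col=7), (row=2, col=6), (row=3, col=5), (row=4, col=4), (row=5, col=3), (row=6, col=2), (row=7, col=1), (row=8, col=2), (row=9, col=3), (row=10, col=4)
  Distance 9: (row=0, col=7), (row=1, col=6), (row=2, col=5), (row=3, col=4), (row=4, col=3), (row=5, col=2), (row=6, col=1), (row=7, col=0), (row=8, col=1), (row=9, col=2), (row=10, col=3)
  Distance 10: (row=0, col=6), (row=1, col=5), (row=2, col=4), (row=3, col=3), (row=4, col=2), (row=5, col=1), (row=6, col=0), (row=8, col=0), (row=9, col=1), (row=10, col=2)
  Distance 11: (row=0, col=5), (row=1, col=4), (row=2, col=3), (row=3, col=2), (row=4, col=1), (row=5, col=0), (row=9, col=0), (row=10, col=1)
  Distance 12: (row=0, col=4), (row=1, col=3), (row=3, col=1), (row=4, col=0), (row=10, col=0)
  Distance 13: (row=0, col=3), (row=1, col=2), (row=2, col=1), (row=3, col=0)
  Distance 14: (row=0, col=2), (row=1, col=1), (row=2, col=0)
  Distance 15: (row=0, col=1), (row=1, col=0)
  Distance 16: (row=0, col=0)
Total reachable: 119 (grid has 119 open cells total)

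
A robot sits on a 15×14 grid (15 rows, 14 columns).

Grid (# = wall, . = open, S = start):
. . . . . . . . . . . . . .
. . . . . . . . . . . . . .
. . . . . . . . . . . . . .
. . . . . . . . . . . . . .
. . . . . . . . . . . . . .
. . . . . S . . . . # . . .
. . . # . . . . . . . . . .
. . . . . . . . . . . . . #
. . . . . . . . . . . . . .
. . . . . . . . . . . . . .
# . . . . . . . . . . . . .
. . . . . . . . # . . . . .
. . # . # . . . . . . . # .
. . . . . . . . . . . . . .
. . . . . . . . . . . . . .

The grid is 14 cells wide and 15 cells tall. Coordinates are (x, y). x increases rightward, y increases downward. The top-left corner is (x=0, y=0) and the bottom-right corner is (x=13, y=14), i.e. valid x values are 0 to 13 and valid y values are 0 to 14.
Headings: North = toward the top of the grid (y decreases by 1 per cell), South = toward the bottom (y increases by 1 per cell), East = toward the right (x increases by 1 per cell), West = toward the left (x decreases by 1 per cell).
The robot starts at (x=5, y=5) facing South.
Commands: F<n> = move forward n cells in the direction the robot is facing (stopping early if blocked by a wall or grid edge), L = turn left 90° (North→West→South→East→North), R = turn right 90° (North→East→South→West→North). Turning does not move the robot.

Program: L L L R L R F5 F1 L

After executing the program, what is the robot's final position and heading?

Start: (x=5, y=5), facing South
  L: turn left, now facing East
  L: turn left, now facing North
  L: turn left, now facing West
  R: turn right, now facing North
  L: turn left, now facing West
  R: turn right, now facing North
  F5: move forward 5, now at (x=5, y=0)
  F1: move forward 0/1 (blocked), now at (x=5, y=0)
  L: turn left, now facing West
Final: (x=5, y=0), facing West

Answer: Final position: (x=5, y=0), facing West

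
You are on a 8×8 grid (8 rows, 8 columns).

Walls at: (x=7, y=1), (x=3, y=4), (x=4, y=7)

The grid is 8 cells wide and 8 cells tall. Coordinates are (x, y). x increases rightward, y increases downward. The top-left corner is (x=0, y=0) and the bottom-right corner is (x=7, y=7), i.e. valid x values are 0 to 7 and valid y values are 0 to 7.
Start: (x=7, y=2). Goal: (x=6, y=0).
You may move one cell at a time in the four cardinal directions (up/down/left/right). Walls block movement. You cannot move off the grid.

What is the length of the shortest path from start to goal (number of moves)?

BFS from (x=7, y=2) until reaching (x=6, y=0):
  Distance 0: (x=7, y=2)
  Distance 1: (x=6, y=2), (x=7, y=3)
  Distance 2: (x=6, y=1), (x=5, y=2), (x=6, y=3), (x=7, y=4)
  Distance 3: (x=6, y=0), (x=5, y=1), (x=4, y=2), (x=5, y=3), (x=6, y=4), (x=7, y=5)  <- goal reached here
One shortest path (3 moves): (x=7, y=2) -> (x=6, y=2) -> (x=6, y=1) -> (x=6, y=0)

Answer: Shortest path length: 3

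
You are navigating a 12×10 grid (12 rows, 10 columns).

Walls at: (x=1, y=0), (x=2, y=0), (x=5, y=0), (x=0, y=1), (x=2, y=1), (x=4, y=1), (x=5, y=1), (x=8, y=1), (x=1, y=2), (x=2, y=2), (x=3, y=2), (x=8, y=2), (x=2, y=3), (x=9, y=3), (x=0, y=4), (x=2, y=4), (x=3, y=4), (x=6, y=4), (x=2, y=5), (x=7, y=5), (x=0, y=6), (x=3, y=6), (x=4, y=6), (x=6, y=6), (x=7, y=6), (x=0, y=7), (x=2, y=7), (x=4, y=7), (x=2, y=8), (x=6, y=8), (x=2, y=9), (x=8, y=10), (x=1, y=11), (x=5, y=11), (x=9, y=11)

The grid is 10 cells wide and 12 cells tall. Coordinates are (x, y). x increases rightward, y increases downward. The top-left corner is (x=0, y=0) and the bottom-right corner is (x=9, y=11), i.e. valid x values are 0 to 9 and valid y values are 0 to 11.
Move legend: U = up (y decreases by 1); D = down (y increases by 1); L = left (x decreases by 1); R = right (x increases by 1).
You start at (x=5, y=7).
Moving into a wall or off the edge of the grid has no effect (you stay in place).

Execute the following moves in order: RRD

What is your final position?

Start: (x=5, y=7)
  R (right): (x=5, y=7) -> (x=6, y=7)
  R (right): (x=6, y=7) -> (x=7, y=7)
  D (down): (x=7, y=7) -> (x=7, y=8)
Final: (x=7, y=8)

Answer: Final position: (x=7, y=8)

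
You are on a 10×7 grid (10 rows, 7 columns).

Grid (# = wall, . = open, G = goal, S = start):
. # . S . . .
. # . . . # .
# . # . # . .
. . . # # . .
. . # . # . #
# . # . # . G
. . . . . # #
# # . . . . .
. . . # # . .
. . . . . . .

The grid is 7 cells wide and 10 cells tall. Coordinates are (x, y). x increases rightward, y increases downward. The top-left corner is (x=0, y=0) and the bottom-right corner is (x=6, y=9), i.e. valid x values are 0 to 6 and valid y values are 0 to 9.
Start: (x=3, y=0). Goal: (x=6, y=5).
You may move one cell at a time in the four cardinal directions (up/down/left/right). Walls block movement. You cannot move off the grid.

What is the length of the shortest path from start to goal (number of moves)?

BFS from (x=3, y=0) until reaching (x=6, y=5):
  Distance 0: (x=3, y=0)
  Distance 1: (x=2, y=0), (x=4, y=0), (x=3, y=1)
  Distance 2: (x=5, y=0), (x=2, y=1), (x=4, y=1), (x=3, y=2)
  Distance 3: (x=6, y=0)
  Distance 4: (x=6, y=1)
  Distance 5: (x=6, y=2)
  Distance 6: (x=5, y=2), (x=6, y=3)
  Distance 7: (x=5, y=3)
  Distance 8: (x=5, y=4)
  Distance 9: (x=5, y=5)
  Distance 10: (x=6, y=5)  <- goal reached here
One shortest path (10 moves): (x=3, y=0) -> (x=4, y=0) -> (x=5, y=0) -> (x=6, y=0) -> (x=6, y=1) -> (x=6, y=2) -> (x=5, y=2) -> (x=5, y=3) -> (x=5, y=4) -> (x=5, y=5) -> (x=6, y=5)

Answer: Shortest path length: 10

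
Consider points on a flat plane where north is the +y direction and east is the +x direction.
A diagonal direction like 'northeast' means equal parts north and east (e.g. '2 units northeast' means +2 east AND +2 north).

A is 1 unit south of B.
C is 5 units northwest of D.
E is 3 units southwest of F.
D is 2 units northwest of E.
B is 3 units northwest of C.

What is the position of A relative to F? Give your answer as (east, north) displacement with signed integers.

Place F at the origin (east=0, north=0).
  E is 3 units southwest of F: delta (east=-3, north=-3); E at (east=-3, north=-3).
  D is 2 units northwest of E: delta (east=-2, north=+2); D at (east=-5, north=-1).
  C is 5 units northwest of D: delta (east=-5, north=+5); C at (east=-10, north=4).
  B is 3 units northwest of C: delta (east=-3, north=+3); B at (east=-13, north=7).
  A is 1 unit south of B: delta (east=+0, north=-1); A at (east=-13, north=6).
Therefore A relative to F: (east=-13, north=6).

Answer: A is at (east=-13, north=6) relative to F.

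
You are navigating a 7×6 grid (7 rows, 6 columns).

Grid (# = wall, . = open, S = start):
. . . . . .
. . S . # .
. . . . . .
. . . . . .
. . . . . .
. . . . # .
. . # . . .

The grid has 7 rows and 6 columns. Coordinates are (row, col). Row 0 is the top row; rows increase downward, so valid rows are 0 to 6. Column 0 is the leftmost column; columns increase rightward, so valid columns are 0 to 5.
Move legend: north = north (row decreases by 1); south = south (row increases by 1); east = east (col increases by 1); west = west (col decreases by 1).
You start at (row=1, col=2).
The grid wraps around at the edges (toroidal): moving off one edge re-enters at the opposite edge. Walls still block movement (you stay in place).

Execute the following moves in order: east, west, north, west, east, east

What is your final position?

Answer: Final position: (row=0, col=3)

Derivation:
Start: (row=1, col=2)
  east (east): (row=1, col=2) -> (row=1, col=3)
  west (west): (row=1, col=3) -> (row=1, col=2)
  north (north): (row=1, col=2) -> (row=0, col=2)
  west (west): (row=0, col=2) -> (row=0, col=1)
  east (east): (row=0, col=1) -> (row=0, col=2)
  east (east): (row=0, col=2) -> (row=0, col=3)
Final: (row=0, col=3)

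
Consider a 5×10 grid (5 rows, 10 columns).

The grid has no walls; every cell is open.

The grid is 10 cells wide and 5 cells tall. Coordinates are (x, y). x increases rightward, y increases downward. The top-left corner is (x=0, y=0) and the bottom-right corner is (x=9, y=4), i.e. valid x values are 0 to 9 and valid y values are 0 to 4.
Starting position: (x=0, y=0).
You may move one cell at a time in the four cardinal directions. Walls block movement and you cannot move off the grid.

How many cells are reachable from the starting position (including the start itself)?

BFS flood-fill from (x=0, y=0):
  Distance 0: (x=0, y=0)
  Distance 1: (x=1, y=0), (x=0, y=1)
  Distance 2: (x=2, y=0), (x=1, y=1), (x=0, y=2)
  Distance 3: (x=3, y=0), (x=2, y=1), (x=1, y=2), (x=0, y=3)
  Distance 4: (x=4, y=0), (x=3, y=1), (x=2, y=2), (x=1, y=3), (x=0, y=4)
  Distance 5: (x=5, y=0), (x=4, y=1), (x=3, y=2), (x=2, y=3), (x=1, y=4)
  Distance 6: (x=6, y=0), (x=5, y=1), (x=4, y=2), (x=3, y=3), (x=2, y=4)
  Distance 7: (x=7, y=0), (x=6, y=1), (x=5, y=2), (x=4, y=3), (x=3, y=4)
  Distance 8: (x=8, y=0), (x=7, y=1), (x=6, y=2), (x=5, y=3), (x=4, y=4)
  Distance 9: (x=9, y=0), (x=8, y=1), (x=7, y=2), (x=6, y=3), (x=5, y=4)
  Distance 10: (x=9, y=1), (x=8, y=2), (x=7, y=3), (x=6, y=4)
  Distance 11: (x=9, y=2), (x=8, y=3), (x=7, y=4)
  Distance 12: (x=9, y=3), (x=8, y=4)
  Distance 13: (x=9, y=4)
Total reachable: 50 (grid has 50 open cells total)

Answer: Reachable cells: 50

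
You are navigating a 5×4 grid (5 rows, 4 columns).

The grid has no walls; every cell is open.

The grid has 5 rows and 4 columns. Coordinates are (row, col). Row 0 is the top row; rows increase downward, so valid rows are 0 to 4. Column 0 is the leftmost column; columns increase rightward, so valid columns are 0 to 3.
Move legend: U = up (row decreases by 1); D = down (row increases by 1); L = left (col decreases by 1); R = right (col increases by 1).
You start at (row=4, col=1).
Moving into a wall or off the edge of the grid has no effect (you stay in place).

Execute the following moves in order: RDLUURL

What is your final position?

Answer: Final position: (row=2, col=1)

Derivation:
Start: (row=4, col=1)
  R (right): (row=4, col=1) -> (row=4, col=2)
  D (down): blocked, stay at (row=4, col=2)
  L (left): (row=4, col=2) -> (row=4, col=1)
  U (up): (row=4, col=1) -> (row=3, col=1)
  U (up): (row=3, col=1) -> (row=2, col=1)
  R (right): (row=2, col=1) -> (row=2, col=2)
  L (left): (row=2, col=2) -> (row=2, col=1)
Final: (row=2, col=1)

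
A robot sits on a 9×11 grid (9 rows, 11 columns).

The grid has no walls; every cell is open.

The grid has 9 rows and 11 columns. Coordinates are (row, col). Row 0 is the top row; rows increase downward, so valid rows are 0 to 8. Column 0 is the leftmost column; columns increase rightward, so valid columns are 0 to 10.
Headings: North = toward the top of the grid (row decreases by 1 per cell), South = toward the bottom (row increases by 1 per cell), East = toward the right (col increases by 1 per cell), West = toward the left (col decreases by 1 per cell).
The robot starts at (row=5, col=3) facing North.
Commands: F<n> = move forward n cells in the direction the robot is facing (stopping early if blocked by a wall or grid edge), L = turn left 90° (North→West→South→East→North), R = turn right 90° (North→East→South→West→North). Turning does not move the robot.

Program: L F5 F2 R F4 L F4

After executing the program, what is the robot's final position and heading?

Start: (row=5, col=3), facing North
  L: turn left, now facing West
  F5: move forward 3/5 (blocked), now at (row=5, col=0)
  F2: move forward 0/2 (blocked), now at (row=5, col=0)
  R: turn right, now facing North
  F4: move forward 4, now at (row=1, col=0)
  L: turn left, now facing West
  F4: move forward 0/4 (blocked), now at (row=1, col=0)
Final: (row=1, col=0), facing West

Answer: Final position: (row=1, col=0), facing West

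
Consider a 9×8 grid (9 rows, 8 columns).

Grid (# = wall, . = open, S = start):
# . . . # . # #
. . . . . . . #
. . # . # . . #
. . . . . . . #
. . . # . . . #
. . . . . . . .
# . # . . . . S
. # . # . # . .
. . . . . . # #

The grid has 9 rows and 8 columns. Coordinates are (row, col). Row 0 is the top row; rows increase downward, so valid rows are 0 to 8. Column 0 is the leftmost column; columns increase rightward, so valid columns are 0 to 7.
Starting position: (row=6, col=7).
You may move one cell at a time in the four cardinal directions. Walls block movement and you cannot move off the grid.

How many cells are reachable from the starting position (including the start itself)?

Answer: Reachable cells: 54

Derivation:
BFS flood-fill from (row=6, col=7):
  Distance 0: (row=6, col=7)
  Distance 1: (row=5, col=7), (row=6, col=6), (row=7, col=7)
  Distance 2: (row=5, col=6), (row=6, col=5), (row=7, col=6)
  Distance 3: (row=4, col=6), (row=5, col=5), (row=6, col=4)
  Distance 4: (row=3, col=6), (row=4, col=5), (row=5, col=4), (row=6, col=3), (row=7, col=4)
  Distance 5: (row=2, col=6), (row=3, col=5), (row=4, col=4), (row=5, col=3), (row=8, col=4)
  Distance 6: (row=1, col=6), (row=2, col=5), (row=3, col=4), (row=5, col=2), (row=8, col=3), (row=8, col=5)
  Distance 7: (row=1, col=5), (row=3, col=3), (row=4, col=2), (row=5, col=1), (row=8, col=2)
  Distance 8: (row=0, col=5), (row=1, col=4), (row=2, col=3), (row=3, col=2), (row=4, col=1), (row=5, col=0), (row=6, col=1), (row=7, col=2), (row=8, col=1)
  Distance 9: (row=1, col=3), (row=3, col=1), (row=4, col=0), (row=8, col=0)
  Distance 10: (row=0, col=3), (row=1, col=2), (row=2, col=1), (row=3, col=0), (row=7, col=0)
  Distance 11: (row=0, col=2), (row=1, col=1), (row=2, col=0)
  Distance 12: (row=0, col=1), (row=1, col=0)
Total reachable: 54 (grid has 54 open cells total)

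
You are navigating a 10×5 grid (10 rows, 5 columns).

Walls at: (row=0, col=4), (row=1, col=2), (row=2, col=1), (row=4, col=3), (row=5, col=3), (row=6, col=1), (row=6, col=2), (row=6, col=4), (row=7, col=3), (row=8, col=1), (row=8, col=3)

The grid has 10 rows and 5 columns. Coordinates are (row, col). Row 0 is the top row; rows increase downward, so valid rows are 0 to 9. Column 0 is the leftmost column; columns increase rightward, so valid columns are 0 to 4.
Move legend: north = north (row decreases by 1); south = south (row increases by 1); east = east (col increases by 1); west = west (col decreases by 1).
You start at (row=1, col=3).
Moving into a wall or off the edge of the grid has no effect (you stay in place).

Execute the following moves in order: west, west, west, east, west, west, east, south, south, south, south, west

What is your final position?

Answer: Final position: (row=5, col=4)

Derivation:
Start: (row=1, col=3)
  [×3]west (west): blocked, stay at (row=1, col=3)
  east (east): (row=1, col=3) -> (row=1, col=4)
  west (west): (row=1, col=4) -> (row=1, col=3)
  west (west): blocked, stay at (row=1, col=3)
  east (east): (row=1, col=3) -> (row=1, col=4)
  south (south): (row=1, col=4) -> (row=2, col=4)
  south (south): (row=2, col=4) -> (row=3, col=4)
  south (south): (row=3, col=4) -> (row=4, col=4)
  south (south): (row=4, col=4) -> (row=5, col=4)
  west (west): blocked, stay at (row=5, col=4)
Final: (row=5, col=4)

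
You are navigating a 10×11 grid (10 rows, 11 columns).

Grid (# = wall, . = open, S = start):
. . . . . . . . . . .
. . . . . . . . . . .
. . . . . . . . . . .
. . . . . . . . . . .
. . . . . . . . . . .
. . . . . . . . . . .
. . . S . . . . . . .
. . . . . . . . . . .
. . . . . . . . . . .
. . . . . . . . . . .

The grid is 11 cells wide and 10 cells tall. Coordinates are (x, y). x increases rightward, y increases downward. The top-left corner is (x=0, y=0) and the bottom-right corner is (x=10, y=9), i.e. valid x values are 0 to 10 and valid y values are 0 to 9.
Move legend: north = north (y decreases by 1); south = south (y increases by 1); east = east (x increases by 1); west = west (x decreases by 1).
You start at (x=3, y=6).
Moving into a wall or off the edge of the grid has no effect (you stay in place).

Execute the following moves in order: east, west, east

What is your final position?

Start: (x=3, y=6)
  east (east): (x=3, y=6) -> (x=4, y=6)
  west (west): (x=4, y=6) -> (x=3, y=6)
  east (east): (x=3, y=6) -> (x=4, y=6)
Final: (x=4, y=6)

Answer: Final position: (x=4, y=6)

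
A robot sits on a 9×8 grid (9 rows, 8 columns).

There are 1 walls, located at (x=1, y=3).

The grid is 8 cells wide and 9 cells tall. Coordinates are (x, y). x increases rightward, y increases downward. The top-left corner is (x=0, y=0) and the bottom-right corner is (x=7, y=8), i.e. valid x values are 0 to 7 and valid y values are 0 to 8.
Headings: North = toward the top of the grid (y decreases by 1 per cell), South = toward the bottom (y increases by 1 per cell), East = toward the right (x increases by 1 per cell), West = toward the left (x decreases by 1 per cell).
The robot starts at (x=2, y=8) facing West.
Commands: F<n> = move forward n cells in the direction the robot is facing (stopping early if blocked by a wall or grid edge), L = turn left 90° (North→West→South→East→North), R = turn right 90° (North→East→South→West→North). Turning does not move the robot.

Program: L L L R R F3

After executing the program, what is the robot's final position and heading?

Answer: Final position: (x=2, y=8), facing South

Derivation:
Start: (x=2, y=8), facing West
  L: turn left, now facing South
  L: turn left, now facing East
  L: turn left, now facing North
  R: turn right, now facing East
  R: turn right, now facing South
  F3: move forward 0/3 (blocked), now at (x=2, y=8)
Final: (x=2, y=8), facing South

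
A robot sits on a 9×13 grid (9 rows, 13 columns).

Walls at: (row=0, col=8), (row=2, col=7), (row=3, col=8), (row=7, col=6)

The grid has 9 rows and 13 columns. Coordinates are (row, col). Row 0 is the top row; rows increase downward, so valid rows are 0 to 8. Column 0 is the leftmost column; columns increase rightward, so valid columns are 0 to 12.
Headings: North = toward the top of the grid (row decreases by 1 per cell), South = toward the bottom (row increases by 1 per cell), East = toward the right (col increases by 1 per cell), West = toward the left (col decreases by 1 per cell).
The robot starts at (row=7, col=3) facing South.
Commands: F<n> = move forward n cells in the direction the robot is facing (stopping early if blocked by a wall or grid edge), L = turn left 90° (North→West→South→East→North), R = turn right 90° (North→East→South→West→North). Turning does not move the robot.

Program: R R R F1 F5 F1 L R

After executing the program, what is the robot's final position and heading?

Start: (row=7, col=3), facing South
  R: turn right, now facing West
  R: turn right, now facing North
  R: turn right, now facing East
  F1: move forward 1, now at (row=7, col=4)
  F5: move forward 1/5 (blocked), now at (row=7, col=5)
  F1: move forward 0/1 (blocked), now at (row=7, col=5)
  L: turn left, now facing North
  R: turn right, now facing East
Final: (row=7, col=5), facing East

Answer: Final position: (row=7, col=5), facing East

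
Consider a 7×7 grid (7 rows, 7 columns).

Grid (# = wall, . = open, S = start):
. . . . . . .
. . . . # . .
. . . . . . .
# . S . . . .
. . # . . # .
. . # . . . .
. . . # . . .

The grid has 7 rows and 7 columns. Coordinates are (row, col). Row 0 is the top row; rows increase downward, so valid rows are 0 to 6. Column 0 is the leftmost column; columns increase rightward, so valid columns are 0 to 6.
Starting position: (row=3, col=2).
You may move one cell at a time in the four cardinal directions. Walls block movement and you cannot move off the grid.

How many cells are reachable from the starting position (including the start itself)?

BFS flood-fill from (row=3, col=2):
  Distance 0: (row=3, col=2)
  Distance 1: (row=2, col=2), (row=3, col=1), (row=3, col=3)
  Distance 2: (row=1, col=2), (row=2, col=1), (row=2, col=3), (row=3, col=4), (row=4, col=1), (row=4, col=3)
  Distance 3: (row=0, col=2), (row=1, col=1), (row=1, col=3), (row=2, col=0), (row=2, col=4), (row=3, col=5), (row=4, col=0), (row=4, col=4), (row=5, col=1), (row=5, col=3)
  Distance 4: (row=0, col=1), (row=0, col=3), (row=1, col=0), (row=2, col=5), (row=3, col=6), (row=5, col=0), (row=5, col=4), (row=6, col=1)
  Distance 5: (row=0, col=0), (row=0, col=4), (row=1, col=5), (row=2, col=6), (row=4, col=6), (row=5, col=5), (row=6, col=0), (row=6, col=2), (row=6, col=4)
  Distance 6: (row=0, col=5), (row=1, col=6), (row=5, col=6), (row=6, col=5)
  Distance 7: (row=0, col=6), (row=6, col=6)
Total reachable: 43 (grid has 43 open cells total)

Answer: Reachable cells: 43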